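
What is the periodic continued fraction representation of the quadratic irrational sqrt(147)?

Write x_i = (sqrt(147) + m_i)/d_i with (m_0, d_0) = (0, 1). a_0 = floor(sqrt(147)) = 12, since 12^2 = 144 <= 147 < 169 = 13^2.
Iterate m_{i+1} = d_i*a_i - m_i, d_{i+1} = (147 - m_{i+1}^2)/d_i, a_{i+1} = floor((a_0 + m_{i+1})/d_{i+1}):
  m_1 = 1*12 - 0 = 12, d_1 = (147 - 12^2)/1 = 3/1 = 3, a_1 = floor((12 + 12)/3) = 8.
  m_2 = 3*8 - 12 = 12, d_2 = (147 - 12^2)/3 = 3/3 = 1, a_2 = floor((12 + 12)/1) = 24.
  m_3 = 1*24 - 12 = 12, d_3 = (147 - 12^2)/1 = 3/1 = 3: (m_3, d_3) = (m_1, d_1) = (12, 3), so from here the quotients repeat a_1, a_2; the period length is 2.
Hence the expansion of sqrt(147) is a_0 = 12 followed by the repeating block 8, 24 (period 2).

[12; (8, 24)]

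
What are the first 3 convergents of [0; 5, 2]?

Using the convergent recurrence p_i = a_i*p_{i-1} + p_{i-2}, q_i = a_i*q_{i-1} + q_{i-2} with p_{-2}=0, p_{-1}=1, q_{-2}=1, q_{-1}=0:
  i=0: a_0=0, p_0 = 0*1 + 0 = 0, q_0 = 0*0 + 1 = 1.
  i=1: a_1=5, p_1 = 5*0 + 1 = 1, q_1 = 5*1 + 0 = 5.
  i=2: a_2=2, p_2 = 2*1 + 0 = 2, q_2 = 2*5 + 1 = 11.

0/1, 1/5, 2/11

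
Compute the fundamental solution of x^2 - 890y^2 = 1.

(x, y) = (179, 6)

First expand sqrt(890) as a continued fraction. With x_i = (sqrt(890) + m_i)/d_i and (m_0, d_0) = (0, 1): a_0 = floor(sqrt(890)) = 29, since 29^2 = 841 <= 890 < 900 = 30^2.
Iterate m_{i+1} = d_i*a_i - m_i, d_{i+1} = (890 - m_{i+1}^2)/d_i, a_{i+1} = floor((a_0 + m_{i+1})/d_{i+1}):
  m_1 = 1*29 - 0 = 29, d_1 = (890 - 29^2)/1 = 49/1 = 49, a_1 = floor((29 + 29)/49) = 1.
  m_2 = 49*1 - 29 = 20, d_2 = (890 - 20^2)/49 = 490/49 = 10, a_2 = floor((29 + 20)/10) = 4.
  m_3 = 10*4 - 20 = 20, d_3 = (890 - 20^2)/10 = 490/10 = 49, a_3 = floor((29 + 20)/49) = 1.
  m_4 = 49*1 - 20 = 29, d_4 = (890 - 29^2)/49 = 49/49 = 1, a_4 = floor((29 + 29)/1) = 58.
  m_5 = 1*58 - 29 = 29, d_5 = (890 - 29^2)/1 = 49/1 = 49: (m_5, d_5) = (m_1, d_1) = (29, 49), so from here the quotients repeat a_1, ..., a_4; the period length is 4.
So sqrt(890) = [29; (1, 4, 1, 58)] with period length k = 4.
k is even, so the fundamental solution of x^2 - 890y^2 = 1 is (p_{k-1}, q_{k-1}) = (p_3, q_3); compute convergents through index 3.
Convergents (p_i = a_i*p_{i-1} + p_{i-2}, q_i = a_i*q_{i-1} + q_{i-2} with p_{-2}=0, p_{-1}=1, q_{-2}=1, q_{-1}=0):
  i=0: a_0=29, p_0 = 29*1 + 0 = 29, q_0 = 29*0 + 1 = 1.
  i=1: a_1=1, p_1 = 1*29 + 1 = 30, q_1 = 1*1 + 0 = 1.
  i=2: a_2=4, p_2 = 4*30 + 29 = 149, q_2 = 4*1 + 1 = 5.
  i=3: a_3=1, p_3 = 1*149 + 30 = 179, q_3 = 1*5 + 1 = 6.
Check: 179^2 - 890*6^2 = 32041 - 32040 = 1, so (x, y) = (179, 6) solves the equation, and by the theorem it is the least positive solution.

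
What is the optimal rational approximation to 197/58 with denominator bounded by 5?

Expand x = 197/58 as a continued fraction with the Euclidean algorithm:
  197 = 3*58 + 23, so a_0 = 3.
  58 = 2*23 + 12, so a_1 = 2.
  23 = 1*12 + 11, so a_2 = 1.
  12 = 1*11 + 1, so a_3 = 1.
  11 = 11*1 + 0, so a_4 = 11.
so x = [3; 2, 1, 1, 11].
Convergents (p_i = a_i*p_{i-1} + p_{i-2}, q_i = a_i*q_{i-1} + q_{i-2} with p_{-2}=0, p_{-1}=1, q_{-2}=1, q_{-1}=0), until the denominator exceeds 5:
  i=0: a_0=3, p_0 = 3*1 + 0 = 3, q_0 = 3*0 + 1 = 1.
  i=1: a_1=2, p_1 = 2*3 + 1 = 7, q_1 = 2*1 + 0 = 2.
  i=2: a_2=1, p_2 = 1*7 + 3 = 10, q_2 = 1*2 + 1 = 3.
  i=3: a_3=1, p_3 = 1*10 + 7 = 17, q_3 = 1*3 + 2 = 5.
  i=4: a_4=11, p_4 = 11*17 + 10 = 197, q_4 = 11*5 + 3 = 58.
q_4 = 58 > 5, so the last convergent with denominator <= 5 is p_3/q_3 = 17/5.
The closest fraction with denominator <= 5 is either p_3/q_3 or the intermediate fraction (k*p_3 + p_2)/(k*q_3 + q_2) with the largest k >= 1 whose denominator stays <= 5; these approach x as k grows, and every other convergent or intermediate fraction in range is farther away.
Largest k: floor((5 - q_2)/q_3) = floor((5 - 3)/5) = 0.
Since k = 0, no intermediate fraction beyond p_3/q_3 has denominator <= 5, so the convergent 17/5 is the closest (its error is |197*5 - 17*58|/(58*5) = 1/290).

17/5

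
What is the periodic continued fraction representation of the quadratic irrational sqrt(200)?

Write x_i = (sqrt(200) + m_i)/d_i with (m_0, d_0) = (0, 1). a_0 = floor(sqrt(200)) = 14, since 14^2 = 196 <= 200 < 225 = 15^2.
Iterate m_{i+1} = d_i*a_i - m_i, d_{i+1} = (200 - m_{i+1}^2)/d_i, a_{i+1} = floor((a_0 + m_{i+1})/d_{i+1}):
  m_1 = 1*14 - 0 = 14, d_1 = (200 - 14^2)/1 = 4/1 = 4, a_1 = floor((14 + 14)/4) = 7.
  m_2 = 4*7 - 14 = 14, d_2 = (200 - 14^2)/4 = 4/4 = 1, a_2 = floor((14 + 14)/1) = 28.
  m_3 = 1*28 - 14 = 14, d_3 = (200 - 14^2)/1 = 4/1 = 4: (m_3, d_3) = (m_1, d_1) = (14, 4), so from here the quotients repeat a_1, a_2; the period length is 2.
Hence the expansion of sqrt(200) is a_0 = 14 followed by the repeating block 7, 28 (period 2).

[14; (7, 28)]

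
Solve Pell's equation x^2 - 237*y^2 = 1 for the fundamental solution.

First expand sqrt(237) as a continued fraction. With x_i = (sqrt(237) + m_i)/d_i and (m_0, d_0) = (0, 1): a_0 = floor(sqrt(237)) = 15, since 15^2 = 225 <= 237 < 256 = 16^2.
Iterate m_{i+1} = d_i*a_i - m_i, d_{i+1} = (237 - m_{i+1}^2)/d_i, a_{i+1} = floor((a_0 + m_{i+1})/d_{i+1}):
  m_1 = 1*15 - 0 = 15, d_1 = (237 - 15^2)/1 = 12/1 = 12, a_1 = floor((15 + 15)/12) = 2.
  m_2 = 12*2 - 15 = 9, d_2 = (237 - 9^2)/12 = 156/12 = 13, a_2 = floor((15 + 9)/13) = 1.
  m_3 = 13*1 - 9 = 4, d_3 = (237 - 4^2)/13 = 221/13 = 17, a_3 = floor((15 + 4)/17) = 1.
  m_4 = 17*1 - 4 = 13, d_4 = (237 - 13^2)/17 = 68/17 = 4, a_4 = floor((15 + 13)/4) = 7.
  m_5 = 4*7 - 13 = 15, d_5 = (237 - 15^2)/4 = 12/4 = 3, a_5 = floor((15 + 15)/3) = 10.
  m_6 = 3*10 - 15 = 15, d_6 = (237 - 15^2)/3 = 12/3 = 4, a_6 = floor((15 + 15)/4) = 7.
  m_7 = 4*7 - 15 = 13, d_7 = (237 - 13^2)/4 = 68/4 = 17, a_7 = floor((15 + 13)/17) = 1.
  m_8 = 17*1 - 13 = 4, d_8 = (237 - 4^2)/17 = 221/17 = 13, a_8 = floor((15 + 4)/13) = 1.
  m_9 = 13*1 - 4 = 9, d_9 = (237 - 9^2)/13 = 156/13 = 12, a_9 = floor((15 + 9)/12) = 2.
  m_10 = 12*2 - 9 = 15, d_10 = (237 - 15^2)/12 = 12/12 = 1, a_10 = floor((15 + 15)/1) = 30.
  m_11 = 1*30 - 15 = 15, d_11 = (237 - 15^2)/1 = 12/1 = 12: (m_11, d_11) = (m_1, d_1) = (15, 12), so from here the quotients repeat a_1, ..., a_10; the period length is 10.
So sqrt(237) = [15; (2, 1, 1, 7, 10, 7, 1, 1, 2, 30)] with period length k = 10.
k is even, so the fundamental solution of x^2 - 237y^2 = 1 is (p_{k-1}, q_{k-1}) = (p_9, q_9); compute convergents through index 9.
Convergents (p_i = a_i*p_{i-1} + p_{i-2}, q_i = a_i*q_{i-1} + q_{i-2} with p_{-2}=0, p_{-1}=1, q_{-2}=1, q_{-1}=0):
  i=0: a_0=15, p_0 = 15*1 + 0 = 15, q_0 = 15*0 + 1 = 1.
  i=1: a_1=2, p_1 = 2*15 + 1 = 31, q_1 = 2*1 + 0 = 2.
  i=2: a_2=1, p_2 = 1*31 + 15 = 46, q_2 = 1*2 + 1 = 3.
  i=3: a_3=1, p_3 = 1*46 + 31 = 77, q_3 = 1*3 + 2 = 5.
  i=4: a_4=7, p_4 = 7*77 + 46 = 585, q_4 = 7*5 + 3 = 38.
  i=5: a_5=10, p_5 = 10*585 + 77 = 5927, q_5 = 10*38 + 5 = 385.
  i=6: a_6=7, p_6 = 7*5927 + 585 = 42074, q_6 = 7*385 + 38 = 2733.
  i=7: a_7=1, p_7 = 1*42074 + 5927 = 48001, q_7 = 1*2733 + 385 = 3118.
  i=8: a_8=1, p_8 = 1*48001 + 42074 = 90075, q_8 = 1*3118 + 2733 = 5851.
  i=9: a_9=2, p_9 = 2*90075 + 48001 = 228151, q_9 = 2*5851 + 3118 = 14820.
Check: 228151^2 - 237*14820^2 = 52052878801 - 52052878800 = 1, so (x, y) = (228151, 14820) solves the equation, and by the theorem it is the least positive solution.

(x, y) = (228151, 14820)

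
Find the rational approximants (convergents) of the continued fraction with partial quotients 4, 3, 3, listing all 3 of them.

4/1, 13/3, 43/10

Using the convergent recurrence p_i = a_i*p_{i-1} + p_{i-2}, q_i = a_i*q_{i-1} + q_{i-2} with p_{-2}=0, p_{-1}=1, q_{-2}=1, q_{-1}=0:
  i=0: a_0=4, p_0 = 4*1 + 0 = 4, q_0 = 4*0 + 1 = 1.
  i=1: a_1=3, p_1 = 3*4 + 1 = 13, q_1 = 3*1 + 0 = 3.
  i=2: a_2=3, p_2 = 3*13 + 4 = 43, q_2 = 3*3 + 1 = 10.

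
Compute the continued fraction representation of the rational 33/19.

[1; 1, 2, 1, 4]

Run the Euclidean algorithm on 33 and 19; the successive quotients are the partial quotients a_0, a_1, ... (each step inverts the fractional part left over by the previous one):
  33 = 1*19 + 14, so a_0 = 1.
  19 = 1*14 + 5, so a_1 = 1.
  14 = 2*5 + 4, so a_2 = 2.
  5 = 1*4 + 1, so a_3 = 1.
  4 = 4*1 + 0, so a_4 = 4.
The remainder reaches 0 after 5 divisions, so the expansion has 5 partial quotients, read off in order.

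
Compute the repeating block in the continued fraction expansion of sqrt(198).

[14; (14, 28)]

Write x_i = (sqrt(198) + m_i)/d_i with (m_0, d_0) = (0, 1). a_0 = floor(sqrt(198)) = 14, since 14^2 = 196 <= 198 < 225 = 15^2.
Iterate m_{i+1} = d_i*a_i - m_i, d_{i+1} = (198 - m_{i+1}^2)/d_i, a_{i+1} = floor((a_0 + m_{i+1})/d_{i+1}):
  m_1 = 1*14 - 0 = 14, d_1 = (198 - 14^2)/1 = 2/1 = 2, a_1 = floor((14 + 14)/2) = 14.
  m_2 = 2*14 - 14 = 14, d_2 = (198 - 14^2)/2 = 2/2 = 1, a_2 = floor((14 + 14)/1) = 28.
  m_3 = 1*28 - 14 = 14, d_3 = (198 - 14^2)/1 = 2/1 = 2: (m_3, d_3) = (m_1, d_1) = (14, 2), so from here the quotients repeat a_1, a_2; the period length is 2.
Hence the expansion of sqrt(198) is a_0 = 14 followed by the repeating block 14, 28 (period 2).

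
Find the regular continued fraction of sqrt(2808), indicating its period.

[52; (1, 104)]

Write x_i = (sqrt(2808) + m_i)/d_i with (m_0, d_0) = (0, 1). a_0 = floor(sqrt(2808)) = 52, since 52^2 = 2704 <= 2808 < 2809 = 53^2.
Iterate m_{i+1} = d_i*a_i - m_i, d_{i+1} = (2808 - m_{i+1}^2)/d_i, a_{i+1} = floor((a_0 + m_{i+1})/d_{i+1}):
  m_1 = 1*52 - 0 = 52, d_1 = (2808 - 52^2)/1 = 104/1 = 104, a_1 = floor((52 + 52)/104) = 1.
  m_2 = 104*1 - 52 = 52, d_2 = (2808 - 52^2)/104 = 104/104 = 1, a_2 = floor((52 + 52)/1) = 104.
  m_3 = 1*104 - 52 = 52, d_3 = (2808 - 52^2)/1 = 104/1 = 104: (m_3, d_3) = (m_1, d_1) = (52, 104), so from here the quotients repeat a_1, a_2; the period length is 2.
Hence the expansion of sqrt(2808) is a_0 = 52 followed by the repeating block 1, 104 (period 2).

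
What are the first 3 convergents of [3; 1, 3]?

3/1, 4/1, 15/4

Using the convergent recurrence p_i = a_i*p_{i-1} + p_{i-2}, q_i = a_i*q_{i-1} + q_{i-2} with p_{-2}=0, p_{-1}=1, q_{-2}=1, q_{-1}=0:
  i=0: a_0=3, p_0 = 3*1 + 0 = 3, q_0 = 3*0 + 1 = 1.
  i=1: a_1=1, p_1 = 1*3 + 1 = 4, q_1 = 1*1 + 0 = 1.
  i=2: a_2=3, p_2 = 3*4 + 3 = 15, q_2 = 3*1 + 1 = 4.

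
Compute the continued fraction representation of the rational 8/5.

[1; 1, 1, 2]

Run the Euclidean algorithm on 8 and 5; the successive quotients are the partial quotients a_0, a_1, ... (each step inverts the fractional part left over by the previous one):
  8 = 1*5 + 3, so a_0 = 1.
  5 = 1*3 + 2, so a_1 = 1.
  3 = 1*2 + 1, so a_2 = 1.
  2 = 2*1 + 0, so a_3 = 2.
The remainder reaches 0 after 4 divisions, so the expansion has 4 partial quotients, read off in order.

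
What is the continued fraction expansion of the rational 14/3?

[4; 1, 2]

Run the Euclidean algorithm on 14 and 3; the successive quotients are the partial quotients a_0, a_1, ... (each step inverts the fractional part left over by the previous one):
  14 = 4*3 + 2, so a_0 = 4.
  3 = 1*2 + 1, so a_1 = 1.
  2 = 2*1 + 0, so a_2 = 2.
The remainder reaches 0 after 3 divisions, so the expansion has 3 partial quotients, read off in order.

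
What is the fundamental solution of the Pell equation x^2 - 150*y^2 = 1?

First expand sqrt(150) as a continued fraction. With x_i = (sqrt(150) + m_i)/d_i and (m_0, d_0) = (0, 1): a_0 = floor(sqrt(150)) = 12, since 12^2 = 144 <= 150 < 169 = 13^2.
Iterate m_{i+1} = d_i*a_i - m_i, d_{i+1} = (150 - m_{i+1}^2)/d_i, a_{i+1} = floor((a_0 + m_{i+1})/d_{i+1}):
  m_1 = 1*12 - 0 = 12, d_1 = (150 - 12^2)/1 = 6/1 = 6, a_1 = floor((12 + 12)/6) = 4.
  m_2 = 6*4 - 12 = 12, d_2 = (150 - 12^2)/6 = 6/6 = 1, a_2 = floor((12 + 12)/1) = 24.
  m_3 = 1*24 - 12 = 12, d_3 = (150 - 12^2)/1 = 6/1 = 6: (m_3, d_3) = (m_1, d_1) = (12, 6), so from here the quotients repeat a_1, a_2; the period length is 2.
So sqrt(150) = [12; (4, 24)] with period length k = 2.
k is even, so the fundamental solution of x^2 - 150y^2 = 1 is (p_{k-1}, q_{k-1}) = (p_1, q_1); compute convergents through index 1.
Convergents (p_i = a_i*p_{i-1} + p_{i-2}, q_i = a_i*q_{i-1} + q_{i-2} with p_{-2}=0, p_{-1}=1, q_{-2}=1, q_{-1}=0):
  i=0: a_0=12, p_0 = 12*1 + 0 = 12, q_0 = 12*0 + 1 = 1.
  i=1: a_1=4, p_1 = 4*12 + 1 = 49, q_1 = 4*1 + 0 = 4.
Check: 49^2 - 150*4^2 = 2401 - 2400 = 1, so (x, y) = (49, 4) solves the equation, and by the theorem it is the least positive solution.

(x, y) = (49, 4)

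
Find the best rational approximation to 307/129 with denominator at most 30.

69/29

Expand x = 307/129 as a continued fraction with the Euclidean algorithm:
  307 = 2*129 + 49, so a_0 = 2.
  129 = 2*49 + 31, so a_1 = 2.
  49 = 1*31 + 18, so a_2 = 1.
  31 = 1*18 + 13, so a_3 = 1.
  18 = 1*13 + 5, so a_4 = 1.
  13 = 2*5 + 3, so a_5 = 2.
  5 = 1*3 + 2, so a_6 = 1.
  3 = 1*2 + 1, so a_7 = 1.
  2 = 2*1 + 0, so a_8 = 2.
so x = [2; 2, 1, 1, 1, 2, 1, 1, 2].
Convergents (p_i = a_i*p_{i-1} + p_{i-2}, q_i = a_i*q_{i-1} + q_{i-2} with p_{-2}=0, p_{-1}=1, q_{-2}=1, q_{-1}=0), until the denominator exceeds 30:
  i=0: a_0=2, p_0 = 2*1 + 0 = 2, q_0 = 2*0 + 1 = 1.
  i=1: a_1=2, p_1 = 2*2 + 1 = 5, q_1 = 2*1 + 0 = 2.
  i=2: a_2=1, p_2 = 1*5 + 2 = 7, q_2 = 1*2 + 1 = 3.
  i=3: a_3=1, p_3 = 1*7 + 5 = 12, q_3 = 1*3 + 2 = 5.
  i=4: a_4=1, p_4 = 1*12 + 7 = 19, q_4 = 1*5 + 3 = 8.
  i=5: a_5=2, p_5 = 2*19 + 12 = 50, q_5 = 2*8 + 5 = 21.
  i=6: a_6=1, p_6 = 1*50 + 19 = 69, q_6 = 1*21 + 8 = 29.
  i=7: a_7=1, p_7 = 1*69 + 50 = 119, q_7 = 1*29 + 21 = 50.
q_7 = 50 > 30, so the last convergent with denominator <= 30 is p_6/q_6 = 69/29.
The closest fraction with denominator <= 30 is either p_6/q_6 or the intermediate fraction (k*p_6 + p_5)/(k*q_6 + q_5) with the largest k >= 1 whose denominator stays <= 30; these approach x as k grows, and every other convergent or intermediate fraction in range is farther away.
Largest k: floor((30 - q_5)/q_6) = floor((30 - 21)/29) = 0.
Since k = 0, no intermediate fraction beyond p_6/q_6 has denominator <= 30, so the convergent 69/29 is the closest (its error is |307*29 - 69*129|/(129*29) = 2/3741).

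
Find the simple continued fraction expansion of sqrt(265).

Write x_i = (sqrt(265) + m_i)/d_i with (m_0, d_0) = (0, 1). a_0 = floor(sqrt(265)) = 16, since 16^2 = 256 <= 265 < 289 = 17^2.
Iterate m_{i+1} = d_i*a_i - m_i, d_{i+1} = (265 - m_{i+1}^2)/d_i, a_{i+1} = floor((a_0 + m_{i+1})/d_{i+1}):
  m_1 = 1*16 - 0 = 16, d_1 = (265 - 16^2)/1 = 9/1 = 9, a_1 = floor((16 + 16)/9) = 3.
  m_2 = 9*3 - 16 = 11, d_2 = (265 - 11^2)/9 = 144/9 = 16, a_2 = floor((16 + 11)/16) = 1.
  m_3 = 16*1 - 11 = 5, d_3 = (265 - 5^2)/16 = 240/16 = 15, a_3 = floor((16 + 5)/15) = 1.
  m_4 = 15*1 - 5 = 10, d_4 = (265 - 10^2)/15 = 165/15 = 11, a_4 = floor((16 + 10)/11) = 2.
  m_5 = 11*2 - 10 = 12, d_5 = (265 - 12^2)/11 = 121/11 = 11, a_5 = floor((16 + 12)/11) = 2.
  m_6 = 11*2 - 12 = 10, d_6 = (265 - 10^2)/11 = 165/11 = 15, a_6 = floor((16 + 10)/15) = 1.
  m_7 = 15*1 - 10 = 5, d_7 = (265 - 5^2)/15 = 240/15 = 16, a_7 = floor((16 + 5)/16) = 1.
  m_8 = 16*1 - 5 = 11, d_8 = (265 - 11^2)/16 = 144/16 = 9, a_8 = floor((16 + 11)/9) = 3.
  m_9 = 9*3 - 11 = 16, d_9 = (265 - 16^2)/9 = 9/9 = 1, a_9 = floor((16 + 16)/1) = 32.
  m_10 = 1*32 - 16 = 16, d_10 = (265 - 16^2)/1 = 9/1 = 9: (m_10, d_10) = (m_1, d_1) = (16, 9), so from here the quotients repeat a_1, ..., a_9; the period length is 9.
Hence the expansion of sqrt(265) is a_0 = 16 followed by the repeating block 3, 1, 1, 2, 2, 1, 1, 3, 32 (period 9).

[16; (3, 1, 1, 2, 2, 1, 1, 3, 32)]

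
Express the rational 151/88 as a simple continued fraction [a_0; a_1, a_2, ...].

[1; 1, 2, 1, 1, 12]

Run the Euclidean algorithm on 151 and 88; the successive quotients are the partial quotients a_0, a_1, ... (each step inverts the fractional part left over by the previous one):
  151 = 1*88 + 63, so a_0 = 1.
  88 = 1*63 + 25, so a_1 = 1.
  63 = 2*25 + 13, so a_2 = 2.
  25 = 1*13 + 12, so a_3 = 1.
  13 = 1*12 + 1, so a_4 = 1.
  12 = 12*1 + 0, so a_5 = 12.
The remainder reaches 0 after 6 divisions, so the expansion has 6 partial quotients, read off in order.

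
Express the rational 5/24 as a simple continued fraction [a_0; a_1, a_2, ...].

Run the Euclidean algorithm on 5 and 24; the successive quotients are the partial quotients a_0, a_1, ... (each step inverts the fractional part left over by the previous one):
  5 = 0*24 + 5, so a_0 = 0.
  24 = 4*5 + 4, so a_1 = 4.
  5 = 1*4 + 1, so a_2 = 1.
  4 = 4*1 + 0, so a_3 = 4.
The remainder reaches 0 after 4 divisions, so the expansion has 4 partial quotients, read off in order.

[0; 4, 1, 4]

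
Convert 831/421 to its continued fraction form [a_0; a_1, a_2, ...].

Run the Euclidean algorithm on 831 and 421; the successive quotients are the partial quotients a_0, a_1, ... (each step inverts the fractional part left over by the previous one):
  831 = 1*421 + 410, so a_0 = 1.
  421 = 1*410 + 11, so a_1 = 1.
  410 = 37*11 + 3, so a_2 = 37.
  11 = 3*3 + 2, so a_3 = 3.
  3 = 1*2 + 1, so a_4 = 1.
  2 = 2*1 + 0, so a_5 = 2.
The remainder reaches 0 after 6 divisions, so the expansion has 6 partial quotients, read off in order.

[1; 1, 37, 3, 1, 2]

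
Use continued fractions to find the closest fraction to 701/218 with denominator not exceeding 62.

164/51

Expand x = 701/218 as a continued fraction with the Euclidean algorithm:
  701 = 3*218 + 47, so a_0 = 3.
  218 = 4*47 + 30, so a_1 = 4.
  47 = 1*30 + 17, so a_2 = 1.
  30 = 1*17 + 13, so a_3 = 1.
  17 = 1*13 + 4, so a_4 = 1.
  13 = 3*4 + 1, so a_5 = 3.
  4 = 4*1 + 0, so a_6 = 4.
so x = [3; 4, 1, 1, 1, 3, 4].
Convergents (p_i = a_i*p_{i-1} + p_{i-2}, q_i = a_i*q_{i-1} + q_{i-2} with p_{-2}=0, p_{-1}=1, q_{-2}=1, q_{-1}=0), until the denominator exceeds 62:
  i=0: a_0=3, p_0 = 3*1 + 0 = 3, q_0 = 3*0 + 1 = 1.
  i=1: a_1=4, p_1 = 4*3 + 1 = 13, q_1 = 4*1 + 0 = 4.
  i=2: a_2=1, p_2 = 1*13 + 3 = 16, q_2 = 1*4 + 1 = 5.
  i=3: a_3=1, p_3 = 1*16 + 13 = 29, q_3 = 1*5 + 4 = 9.
  i=4: a_4=1, p_4 = 1*29 + 16 = 45, q_4 = 1*9 + 5 = 14.
  i=5: a_5=3, p_5 = 3*45 + 29 = 164, q_5 = 3*14 + 9 = 51.
  i=6: a_6=4, p_6 = 4*164 + 45 = 701, q_6 = 4*51 + 14 = 218.
q_6 = 218 > 62, so the last convergent with denominator <= 62 is p_5/q_5 = 164/51.
The closest fraction with denominator <= 62 is either p_5/q_5 or the intermediate fraction (k*p_5 + p_4)/(k*q_5 + q_4) with the largest k >= 1 whose denominator stays <= 62; these approach x as k grows, and every other convergent or intermediate fraction in range is farther away.
Largest k: floor((62 - q_4)/q_5) = floor((62 - 14)/51) = 0.
Since k = 0, no intermediate fraction beyond p_5/q_5 has denominator <= 62, so the convergent 164/51 is the closest (its error is |701*51 - 164*218|/(218*51) = 1/11118).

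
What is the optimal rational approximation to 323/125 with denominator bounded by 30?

Expand x = 323/125 as a continued fraction with the Euclidean algorithm:
  323 = 2*125 + 73, so a_0 = 2.
  125 = 1*73 + 52, so a_1 = 1.
  73 = 1*52 + 21, so a_2 = 1.
  52 = 2*21 + 10, so a_3 = 2.
  21 = 2*10 + 1, so a_4 = 2.
  10 = 10*1 + 0, so a_5 = 10.
so x = [2; 1, 1, 2, 2, 10].
Convergents (p_i = a_i*p_{i-1} + p_{i-2}, q_i = a_i*q_{i-1} + q_{i-2} with p_{-2}=0, p_{-1}=1, q_{-2}=1, q_{-1}=0), until the denominator exceeds 30:
  i=0: a_0=2, p_0 = 2*1 + 0 = 2, q_0 = 2*0 + 1 = 1.
  i=1: a_1=1, p_1 = 1*2 + 1 = 3, q_1 = 1*1 + 0 = 1.
  i=2: a_2=1, p_2 = 1*3 + 2 = 5, q_2 = 1*1 + 1 = 2.
  i=3: a_3=2, p_3 = 2*5 + 3 = 13, q_3 = 2*2 + 1 = 5.
  i=4: a_4=2, p_4 = 2*13 + 5 = 31, q_4 = 2*5 + 2 = 12.
  i=5: a_5=10, p_5 = 10*31 + 13 = 323, q_5 = 10*12 + 5 = 125.
q_5 = 125 > 30, so the last convergent with denominator <= 30 is p_4/q_4 = 31/12.
The closest fraction with denominator <= 30 is either p_4/q_4 or the intermediate fraction (k*p_4 + p_3)/(k*q_4 + q_3) with the largest k >= 1 whose denominator stays <= 30; these approach x as k grows, and every other convergent or intermediate fraction in range is farther away.
Largest k: floor((30 - q_3)/q_4) = floor((30 - 5)/12) = 2.
That gives (2*31 + 13)/(2*12 + 5) = 75/29.
Compare the errors: |x - 31/12| = |323*12 - 31*125|/(125*12) = 1/1500, and |x - 75/29| = |323*29 - 75*125|/(125*29) = 8/3625.
Cross-multiplying, 1*3625 = 3625 < 12000 = 8*1500, so 1/1500 is smaller: the convergent 31/12 is closer to x than 75/29.

31/12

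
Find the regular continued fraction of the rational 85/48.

Run the Euclidean algorithm on 85 and 48; the successive quotients are the partial quotients a_0, a_1, ... (each step inverts the fractional part left over by the previous one):
  85 = 1*48 + 37, so a_0 = 1.
  48 = 1*37 + 11, so a_1 = 1.
  37 = 3*11 + 4, so a_2 = 3.
  11 = 2*4 + 3, so a_3 = 2.
  4 = 1*3 + 1, so a_4 = 1.
  3 = 3*1 + 0, so a_5 = 3.
The remainder reaches 0 after 6 divisions, so the expansion has 6 partial quotients, read off in order.

[1; 1, 3, 2, 1, 3]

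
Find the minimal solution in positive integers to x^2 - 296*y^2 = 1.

(x, y) = (3699, 215)

First expand sqrt(296) as a continued fraction. With x_i = (sqrt(296) + m_i)/d_i and (m_0, d_0) = (0, 1): a_0 = floor(sqrt(296)) = 17, since 17^2 = 289 <= 296 < 324 = 18^2.
Iterate m_{i+1} = d_i*a_i - m_i, d_{i+1} = (296 - m_{i+1}^2)/d_i, a_{i+1} = floor((a_0 + m_{i+1})/d_{i+1}):
  m_1 = 1*17 - 0 = 17, d_1 = (296 - 17^2)/1 = 7/1 = 7, a_1 = floor((17 + 17)/7) = 4.
  m_2 = 7*4 - 17 = 11, d_2 = (296 - 11^2)/7 = 175/7 = 25, a_2 = floor((17 + 11)/25) = 1.
  m_3 = 25*1 - 11 = 14, d_3 = (296 - 14^2)/25 = 100/25 = 4, a_3 = floor((17 + 14)/4) = 7.
  m_4 = 4*7 - 14 = 14, d_4 = (296 - 14^2)/4 = 100/4 = 25, a_4 = floor((17 + 14)/25) = 1.
  m_5 = 25*1 - 14 = 11, d_5 = (296 - 11^2)/25 = 175/25 = 7, a_5 = floor((17 + 11)/7) = 4.
  m_6 = 7*4 - 11 = 17, d_6 = (296 - 17^2)/7 = 7/7 = 1, a_6 = floor((17 + 17)/1) = 34.
  m_7 = 1*34 - 17 = 17, d_7 = (296 - 17^2)/1 = 7/1 = 7: (m_7, d_7) = (m_1, d_1) = (17, 7), so from here the quotients repeat a_1, ..., a_6; the period length is 6.
So sqrt(296) = [17; (4, 1, 7, 1, 4, 34)] with period length k = 6.
k is even, so the fundamental solution of x^2 - 296y^2 = 1 is (p_{k-1}, q_{k-1}) = (p_5, q_5); compute convergents through index 5.
Convergents (p_i = a_i*p_{i-1} + p_{i-2}, q_i = a_i*q_{i-1} + q_{i-2} with p_{-2}=0, p_{-1}=1, q_{-2}=1, q_{-1}=0):
  i=0: a_0=17, p_0 = 17*1 + 0 = 17, q_0 = 17*0 + 1 = 1.
  i=1: a_1=4, p_1 = 4*17 + 1 = 69, q_1 = 4*1 + 0 = 4.
  i=2: a_2=1, p_2 = 1*69 + 17 = 86, q_2 = 1*4 + 1 = 5.
  i=3: a_3=7, p_3 = 7*86 + 69 = 671, q_3 = 7*5 + 4 = 39.
  i=4: a_4=1, p_4 = 1*671 + 86 = 757, q_4 = 1*39 + 5 = 44.
  i=5: a_5=4, p_5 = 4*757 + 671 = 3699, q_5 = 4*44 + 39 = 215.
Check: 3699^2 - 296*215^2 = 13682601 - 13682600 = 1, so (x, y) = (3699, 215) solves the equation, and by the theorem it is the least positive solution.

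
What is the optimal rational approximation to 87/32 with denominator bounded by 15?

19/7

Expand x = 87/32 as a continued fraction with the Euclidean algorithm:
  87 = 2*32 + 23, so a_0 = 2.
  32 = 1*23 + 9, so a_1 = 1.
  23 = 2*9 + 5, so a_2 = 2.
  9 = 1*5 + 4, so a_3 = 1.
  5 = 1*4 + 1, so a_4 = 1.
  4 = 4*1 + 0, so a_5 = 4.
so x = [2; 1, 2, 1, 1, 4].
Convergents (p_i = a_i*p_{i-1} + p_{i-2}, q_i = a_i*q_{i-1} + q_{i-2} with p_{-2}=0, p_{-1}=1, q_{-2}=1, q_{-1}=0), until the denominator exceeds 15:
  i=0: a_0=2, p_0 = 2*1 + 0 = 2, q_0 = 2*0 + 1 = 1.
  i=1: a_1=1, p_1 = 1*2 + 1 = 3, q_1 = 1*1 + 0 = 1.
  i=2: a_2=2, p_2 = 2*3 + 2 = 8, q_2 = 2*1 + 1 = 3.
  i=3: a_3=1, p_3 = 1*8 + 3 = 11, q_3 = 1*3 + 1 = 4.
  i=4: a_4=1, p_4 = 1*11 + 8 = 19, q_4 = 1*4 + 3 = 7.
  i=5: a_5=4, p_5 = 4*19 + 11 = 87, q_5 = 4*7 + 4 = 32.
q_5 = 32 > 15, so the last convergent with denominator <= 15 is p_4/q_4 = 19/7.
The closest fraction with denominator <= 15 is either p_4/q_4 or the intermediate fraction (k*p_4 + p_3)/(k*q_4 + q_3) with the largest k >= 1 whose denominator stays <= 15; these approach x as k grows, and every other convergent or intermediate fraction in range is farther away.
Largest k: floor((15 - q_3)/q_4) = floor((15 - 4)/7) = 1.
That gives (1*19 + 11)/(1*7 + 4) = 30/11.
Compare the errors: |x - 19/7| = |87*7 - 19*32|/(32*7) = 1/224, and |x - 30/11| = |87*11 - 30*32|/(32*11) = 3/352.
Cross-multiplying, 1*352 = 352 < 672 = 3*224, so 1/224 is smaller: the convergent 19/7 is closer to x than 30/11.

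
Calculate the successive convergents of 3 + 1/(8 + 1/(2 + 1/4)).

Using the convergent recurrence p_i = a_i*p_{i-1} + p_{i-2}, q_i = a_i*q_{i-1} + q_{i-2} with p_{-2}=0, p_{-1}=1, q_{-2}=1, q_{-1}=0:
  i=0: a_0=3, p_0 = 3*1 + 0 = 3, q_0 = 3*0 + 1 = 1.
  i=1: a_1=8, p_1 = 8*3 + 1 = 25, q_1 = 8*1 + 0 = 8.
  i=2: a_2=2, p_2 = 2*25 + 3 = 53, q_2 = 2*8 + 1 = 17.
  i=3: a_3=4, p_3 = 4*53 + 25 = 237, q_3 = 4*17 + 8 = 76.

3/1, 25/8, 53/17, 237/76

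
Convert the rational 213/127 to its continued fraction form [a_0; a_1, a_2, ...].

Run the Euclidean algorithm on 213 and 127; the successive quotients are the partial quotients a_0, a_1, ... (each step inverts the fractional part left over by the previous one):
  213 = 1*127 + 86, so a_0 = 1.
  127 = 1*86 + 41, so a_1 = 1.
  86 = 2*41 + 4, so a_2 = 2.
  41 = 10*4 + 1, so a_3 = 10.
  4 = 4*1 + 0, so a_4 = 4.
The remainder reaches 0 after 5 divisions, so the expansion has 5 partial quotients, read off in order.

[1; 1, 2, 10, 4]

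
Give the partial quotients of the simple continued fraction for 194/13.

[14; 1, 12]

Run the Euclidean algorithm on 194 and 13; the successive quotients are the partial quotients a_0, a_1, ... (each step inverts the fractional part left over by the previous one):
  194 = 14*13 + 12, so a_0 = 14.
  13 = 1*12 + 1, so a_1 = 1.
  12 = 12*1 + 0, so a_2 = 12.
The remainder reaches 0 after 3 divisions, so the expansion has 3 partial quotients, read off in order.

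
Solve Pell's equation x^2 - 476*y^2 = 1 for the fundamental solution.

(x, y) = (28799, 1320)

First expand sqrt(476) as a continued fraction. With x_i = (sqrt(476) + m_i)/d_i and (m_0, d_0) = (0, 1): a_0 = floor(sqrt(476)) = 21, since 21^2 = 441 <= 476 < 484 = 22^2.
Iterate m_{i+1} = d_i*a_i - m_i, d_{i+1} = (476 - m_{i+1}^2)/d_i, a_{i+1} = floor((a_0 + m_{i+1})/d_{i+1}):
  m_1 = 1*21 - 0 = 21, d_1 = (476 - 21^2)/1 = 35/1 = 35, a_1 = floor((21 + 21)/35) = 1.
  m_2 = 35*1 - 21 = 14, d_2 = (476 - 14^2)/35 = 280/35 = 8, a_2 = floor((21 + 14)/8) = 4.
  m_3 = 8*4 - 14 = 18, d_3 = (476 - 18^2)/8 = 152/8 = 19, a_3 = floor((21 + 18)/19) = 2.
  m_4 = 19*2 - 18 = 20, d_4 = (476 - 20^2)/19 = 76/19 = 4, a_4 = floor((21 + 20)/4) = 10.
  m_5 = 4*10 - 20 = 20, d_5 = (476 - 20^2)/4 = 76/4 = 19, a_5 = floor((21 + 20)/19) = 2.
  m_6 = 19*2 - 20 = 18, d_6 = (476 - 18^2)/19 = 152/19 = 8, a_6 = floor((21 + 18)/8) = 4.
  m_7 = 8*4 - 18 = 14, d_7 = (476 - 14^2)/8 = 280/8 = 35, a_7 = floor((21 + 14)/35) = 1.
  m_8 = 35*1 - 14 = 21, d_8 = (476 - 21^2)/35 = 35/35 = 1, a_8 = floor((21 + 21)/1) = 42.
  m_9 = 1*42 - 21 = 21, d_9 = (476 - 21^2)/1 = 35/1 = 35: (m_9, d_9) = (m_1, d_1) = (21, 35), so from here the quotients repeat a_1, ..., a_8; the period length is 8.
So sqrt(476) = [21; (1, 4, 2, 10, 2, 4, 1, 42)] with period length k = 8.
k is even, so the fundamental solution of x^2 - 476y^2 = 1 is (p_{k-1}, q_{k-1}) = (p_7, q_7); compute convergents through index 7.
Convergents (p_i = a_i*p_{i-1} + p_{i-2}, q_i = a_i*q_{i-1} + q_{i-2} with p_{-2}=0, p_{-1}=1, q_{-2}=1, q_{-1}=0):
  i=0: a_0=21, p_0 = 21*1 + 0 = 21, q_0 = 21*0 + 1 = 1.
  i=1: a_1=1, p_1 = 1*21 + 1 = 22, q_1 = 1*1 + 0 = 1.
  i=2: a_2=4, p_2 = 4*22 + 21 = 109, q_2 = 4*1 + 1 = 5.
  i=3: a_3=2, p_3 = 2*109 + 22 = 240, q_3 = 2*5 + 1 = 11.
  i=4: a_4=10, p_4 = 10*240 + 109 = 2509, q_4 = 10*11 + 5 = 115.
  i=5: a_5=2, p_5 = 2*2509 + 240 = 5258, q_5 = 2*115 + 11 = 241.
  i=6: a_6=4, p_6 = 4*5258 + 2509 = 23541, q_6 = 4*241 + 115 = 1079.
  i=7: a_7=1, p_7 = 1*23541 + 5258 = 28799, q_7 = 1*1079 + 241 = 1320.
Check: 28799^2 - 476*1320^2 = 829382401 - 829382400 = 1, so (x, y) = (28799, 1320) solves the equation, and by the theorem it is the least positive solution.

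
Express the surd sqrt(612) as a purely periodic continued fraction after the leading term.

Write x_i = (sqrt(612) + m_i)/d_i with (m_0, d_0) = (0, 1). a_0 = floor(sqrt(612)) = 24, since 24^2 = 576 <= 612 < 625 = 25^2.
Iterate m_{i+1} = d_i*a_i - m_i, d_{i+1} = (612 - m_{i+1}^2)/d_i, a_{i+1} = floor((a_0 + m_{i+1})/d_{i+1}):
  m_1 = 1*24 - 0 = 24, d_1 = (612 - 24^2)/1 = 36/1 = 36, a_1 = floor((24 + 24)/36) = 1.
  m_2 = 36*1 - 24 = 12, d_2 = (612 - 12^2)/36 = 468/36 = 13, a_2 = floor((24 + 12)/13) = 2.
  m_3 = 13*2 - 12 = 14, d_3 = (612 - 14^2)/13 = 416/13 = 32, a_3 = floor((24 + 14)/32) = 1.
  m_4 = 32*1 - 14 = 18, d_4 = (612 - 18^2)/32 = 288/32 = 9, a_4 = floor((24 + 18)/9) = 4.
  m_5 = 9*4 - 18 = 18, d_5 = (612 - 18^2)/9 = 288/9 = 32, a_5 = floor((24 + 18)/32) = 1.
  m_6 = 32*1 - 18 = 14, d_6 = (612 - 14^2)/32 = 416/32 = 13, a_6 = floor((24 + 14)/13) = 2.
  m_7 = 13*2 - 14 = 12, d_7 = (612 - 12^2)/13 = 468/13 = 36, a_7 = floor((24 + 12)/36) = 1.
  m_8 = 36*1 - 12 = 24, d_8 = (612 - 24^2)/36 = 36/36 = 1, a_8 = floor((24 + 24)/1) = 48.
  m_9 = 1*48 - 24 = 24, d_9 = (612 - 24^2)/1 = 36/1 = 36: (m_9, d_9) = (m_1, d_1) = (24, 36), so from here the quotients repeat a_1, ..., a_8; the period length is 8.
Hence the expansion of sqrt(612) is a_0 = 24 followed by the repeating block 1, 2, 1, 4, 1, 2, 1, 48 (period 8).

[24; (1, 2, 1, 4, 1, 2, 1, 48)]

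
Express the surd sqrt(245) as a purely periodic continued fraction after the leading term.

Write x_i = (sqrt(245) + m_i)/d_i with (m_0, d_0) = (0, 1). a_0 = floor(sqrt(245)) = 15, since 15^2 = 225 <= 245 < 256 = 16^2.
Iterate m_{i+1} = d_i*a_i - m_i, d_{i+1} = (245 - m_{i+1}^2)/d_i, a_{i+1} = floor((a_0 + m_{i+1})/d_{i+1}):
  m_1 = 1*15 - 0 = 15, d_1 = (245 - 15^2)/1 = 20/1 = 20, a_1 = floor((15 + 15)/20) = 1.
  m_2 = 20*1 - 15 = 5, d_2 = (245 - 5^2)/20 = 220/20 = 11, a_2 = floor((15 + 5)/11) = 1.
  m_3 = 11*1 - 5 = 6, d_3 = (245 - 6^2)/11 = 209/11 = 19, a_3 = floor((15 + 6)/19) = 1.
  m_4 = 19*1 - 6 = 13, d_4 = (245 - 13^2)/19 = 76/19 = 4, a_4 = floor((15 + 13)/4) = 7.
  m_5 = 4*7 - 13 = 15, d_5 = (245 - 15^2)/4 = 20/4 = 5, a_5 = floor((15 + 15)/5) = 6.
  m_6 = 5*6 - 15 = 15, d_6 = (245 - 15^2)/5 = 20/5 = 4, a_6 = floor((15 + 15)/4) = 7.
  m_7 = 4*7 - 15 = 13, d_7 = (245 - 13^2)/4 = 76/4 = 19, a_7 = floor((15 + 13)/19) = 1.
  m_8 = 19*1 - 13 = 6, d_8 = (245 - 6^2)/19 = 209/19 = 11, a_8 = floor((15 + 6)/11) = 1.
  m_9 = 11*1 - 6 = 5, d_9 = (245 - 5^2)/11 = 220/11 = 20, a_9 = floor((15 + 5)/20) = 1.
  m_10 = 20*1 - 5 = 15, d_10 = (245 - 15^2)/20 = 20/20 = 1, a_10 = floor((15 + 15)/1) = 30.
  m_11 = 1*30 - 15 = 15, d_11 = (245 - 15^2)/1 = 20/1 = 20: (m_11, d_11) = (m_1, d_1) = (15, 20), so from here the quotients repeat a_1, ..., a_10; the period length is 10.
Hence the expansion of sqrt(245) is a_0 = 15 followed by the repeating block 1, 1, 1, 7, 6, 7, 1, 1, 1, 30 (period 10).

[15; (1, 1, 1, 7, 6, 7, 1, 1, 1, 30)]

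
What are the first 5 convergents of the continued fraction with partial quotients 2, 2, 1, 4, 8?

2/1, 5/2, 7/3, 33/14, 271/115

Using the convergent recurrence p_i = a_i*p_{i-1} + p_{i-2}, q_i = a_i*q_{i-1} + q_{i-2} with p_{-2}=0, p_{-1}=1, q_{-2}=1, q_{-1}=0:
  i=0: a_0=2, p_0 = 2*1 + 0 = 2, q_0 = 2*0 + 1 = 1.
  i=1: a_1=2, p_1 = 2*2 + 1 = 5, q_1 = 2*1 + 0 = 2.
  i=2: a_2=1, p_2 = 1*5 + 2 = 7, q_2 = 1*2 + 1 = 3.
  i=3: a_3=4, p_3 = 4*7 + 5 = 33, q_3 = 4*3 + 2 = 14.
  i=4: a_4=8, p_4 = 8*33 + 7 = 271, q_4 = 8*14 + 3 = 115.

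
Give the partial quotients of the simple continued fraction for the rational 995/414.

Run the Euclidean algorithm on 995 and 414; the successive quotients are the partial quotients a_0, a_1, ... (each step inverts the fractional part left over by the previous one):
  995 = 2*414 + 167, so a_0 = 2.
  414 = 2*167 + 80, so a_1 = 2.
  167 = 2*80 + 7, so a_2 = 2.
  80 = 11*7 + 3, so a_3 = 11.
  7 = 2*3 + 1, so a_4 = 2.
  3 = 3*1 + 0, so a_5 = 3.
The remainder reaches 0 after 6 divisions, so the expansion has 6 partial quotients, read off in order.

[2; 2, 2, 11, 2, 3]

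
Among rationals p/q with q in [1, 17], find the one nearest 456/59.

85/11

Expand x = 456/59 as a continued fraction with the Euclidean algorithm:
  456 = 7*59 + 43, so a_0 = 7.
  59 = 1*43 + 16, so a_1 = 1.
  43 = 2*16 + 11, so a_2 = 2.
  16 = 1*11 + 5, so a_3 = 1.
  11 = 2*5 + 1, so a_4 = 2.
  5 = 5*1 + 0, so a_5 = 5.
so x = [7; 1, 2, 1, 2, 5].
Convergents (p_i = a_i*p_{i-1} + p_{i-2}, q_i = a_i*q_{i-1} + q_{i-2} with p_{-2}=0, p_{-1}=1, q_{-2}=1, q_{-1}=0), until the denominator exceeds 17:
  i=0: a_0=7, p_0 = 7*1 + 0 = 7, q_0 = 7*0 + 1 = 1.
  i=1: a_1=1, p_1 = 1*7 + 1 = 8, q_1 = 1*1 + 0 = 1.
  i=2: a_2=2, p_2 = 2*8 + 7 = 23, q_2 = 2*1 + 1 = 3.
  i=3: a_3=1, p_3 = 1*23 + 8 = 31, q_3 = 1*3 + 1 = 4.
  i=4: a_4=2, p_4 = 2*31 + 23 = 85, q_4 = 2*4 + 3 = 11.
  i=5: a_5=5, p_5 = 5*85 + 31 = 456, q_5 = 5*11 + 4 = 59.
q_5 = 59 > 17, so the last convergent with denominator <= 17 is p_4/q_4 = 85/11.
The closest fraction with denominator <= 17 is either p_4/q_4 or the intermediate fraction (k*p_4 + p_3)/(k*q_4 + q_3) with the largest k >= 1 whose denominator stays <= 17; these approach x as k grows, and every other convergent or intermediate fraction in range is farther away.
Largest k: floor((17 - q_3)/q_4) = floor((17 - 4)/11) = 1.
That gives (1*85 + 31)/(1*11 + 4) = 116/15.
Compare the errors: |x - 85/11| = |456*11 - 85*59|/(59*11) = 1/649, and |x - 116/15| = |456*15 - 116*59|/(59*15) = 4/885.
Cross-multiplying, 1*885 = 885 < 2596 = 4*649, so 1/649 is smaller: the convergent 85/11 is closer to x than 116/15.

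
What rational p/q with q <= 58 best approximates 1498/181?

Expand x = 1498/181 as a continued fraction with the Euclidean algorithm:
  1498 = 8*181 + 50, so a_0 = 8.
  181 = 3*50 + 31, so a_1 = 3.
  50 = 1*31 + 19, so a_2 = 1.
  31 = 1*19 + 12, so a_3 = 1.
  19 = 1*12 + 7, so a_4 = 1.
  12 = 1*7 + 5, so a_5 = 1.
  7 = 1*5 + 2, so a_6 = 1.
  5 = 2*2 + 1, so a_7 = 2.
  2 = 2*1 + 0, so a_8 = 2.
so x = [8; 3, 1, 1, 1, 1, 1, 2, 2].
Convergents (p_i = a_i*p_{i-1} + p_{i-2}, q_i = a_i*q_{i-1} + q_{i-2} with p_{-2}=0, p_{-1}=1, q_{-2}=1, q_{-1}=0), until the denominator exceeds 58:
  i=0: a_0=8, p_0 = 8*1 + 0 = 8, q_0 = 8*0 + 1 = 1.
  i=1: a_1=3, p_1 = 3*8 + 1 = 25, q_1 = 3*1 + 0 = 3.
  i=2: a_2=1, p_2 = 1*25 + 8 = 33, q_2 = 1*3 + 1 = 4.
  i=3: a_3=1, p_3 = 1*33 + 25 = 58, q_3 = 1*4 + 3 = 7.
  i=4: a_4=1, p_4 = 1*58 + 33 = 91, q_4 = 1*7 + 4 = 11.
  i=5: a_5=1, p_5 = 1*91 + 58 = 149, q_5 = 1*11 + 7 = 18.
  i=6: a_6=1, p_6 = 1*149 + 91 = 240, q_6 = 1*18 + 11 = 29.
  i=7: a_7=2, p_7 = 2*240 + 149 = 629, q_7 = 2*29 + 18 = 76.
q_7 = 76 > 58, so the last convergent with denominator <= 58 is p_6/q_6 = 240/29.
The closest fraction with denominator <= 58 is either p_6/q_6 or the intermediate fraction (k*p_6 + p_5)/(k*q_6 + q_5) with the largest k >= 1 whose denominator stays <= 58; these approach x as k grows, and every other convergent or intermediate fraction in range is farther away.
Largest k: floor((58 - q_5)/q_6) = floor((58 - 18)/29) = 1.
That gives (1*240 + 149)/(1*29 + 18) = 389/47.
Compare the errors: |x - 240/29| = |1498*29 - 240*181|/(181*29) = 2/5249, and |x - 389/47| = |1498*47 - 389*181|/(181*47) = 3/8507.
Cross-multiplying, 3*5249 = 15747 < 17014 = 2*8507, so 3/8507 is smaller: the intermediate fraction 389/47 is closer to x than 240/29.

389/47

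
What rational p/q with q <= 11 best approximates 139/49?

Expand x = 139/49 as a continued fraction with the Euclidean algorithm:
  139 = 2*49 + 41, so a_0 = 2.
  49 = 1*41 + 8, so a_1 = 1.
  41 = 5*8 + 1, so a_2 = 5.
  8 = 8*1 + 0, so a_3 = 8.
so x = [2; 1, 5, 8].
Convergents (p_i = a_i*p_{i-1} + p_{i-2}, q_i = a_i*q_{i-1} + q_{i-2} with p_{-2}=0, p_{-1}=1, q_{-2}=1, q_{-1}=0), until the denominator exceeds 11:
  i=0: a_0=2, p_0 = 2*1 + 0 = 2, q_0 = 2*0 + 1 = 1.
  i=1: a_1=1, p_1 = 1*2 + 1 = 3, q_1 = 1*1 + 0 = 1.
  i=2: a_2=5, p_2 = 5*3 + 2 = 17, q_2 = 5*1 + 1 = 6.
  i=3: a_3=8, p_3 = 8*17 + 3 = 139, q_3 = 8*6 + 1 = 49.
q_3 = 49 > 11, so the last convergent with denominator <= 11 is p_2/q_2 = 17/6.
The closest fraction with denominator <= 11 is either p_2/q_2 or the intermediate fraction (k*p_2 + p_1)/(k*q_2 + q_1) with the largest k >= 1 whose denominator stays <= 11; these approach x as k grows, and every other convergent or intermediate fraction in range is farther away.
Largest k: floor((11 - q_1)/q_2) = floor((11 - 1)/6) = 1.
That gives (1*17 + 3)/(1*6 + 1) = 20/7.
Compare the errors: |x - 17/6| = |139*6 - 17*49|/(49*6) = 1/294, and |x - 20/7| = |139*7 - 20*49|/(49*7) = 7/343.
Cross-multiplying, 1*343 = 343 < 2058 = 7*294, so 1/294 is smaller: the convergent 17/6 is closer to x than 20/7.

17/6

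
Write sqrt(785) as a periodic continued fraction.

[28; (56)]

Write x_i = (sqrt(785) + m_i)/d_i with (m_0, d_0) = (0, 1). a_0 = floor(sqrt(785)) = 28, since 28^2 = 784 <= 785 < 841 = 29^2.
Iterate m_{i+1} = d_i*a_i - m_i, d_{i+1} = (785 - m_{i+1}^2)/d_i, a_{i+1} = floor((a_0 + m_{i+1})/d_{i+1}):
  m_1 = 1*28 - 0 = 28, d_1 = (785 - 28^2)/1 = 1/1 = 1, a_1 = floor((28 + 28)/1) = 56.
  m_2 = 1*56 - 28 = 28, d_2 = (785 - 28^2)/1 = 1/1 = 1: (m_2, d_2) = (m_1, d_1) = (28, 1), so from here the quotient a_1 repeats; the period length is 1.
Hence the expansion of sqrt(785) is a_0 = 28 followed by the repeating block 56 (period 1).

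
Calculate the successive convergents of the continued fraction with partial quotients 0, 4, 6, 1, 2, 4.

Using the convergent recurrence p_i = a_i*p_{i-1} + p_{i-2}, q_i = a_i*q_{i-1} + q_{i-2} with p_{-2}=0, p_{-1}=1, q_{-2}=1, q_{-1}=0:
  i=0: a_0=0, p_0 = 0*1 + 0 = 0, q_0 = 0*0 + 1 = 1.
  i=1: a_1=4, p_1 = 4*0 + 1 = 1, q_1 = 4*1 + 0 = 4.
  i=2: a_2=6, p_2 = 6*1 + 0 = 6, q_2 = 6*4 + 1 = 25.
  i=3: a_3=1, p_3 = 1*6 + 1 = 7, q_3 = 1*25 + 4 = 29.
  i=4: a_4=2, p_4 = 2*7 + 6 = 20, q_4 = 2*29 + 25 = 83.
  i=5: a_5=4, p_5 = 4*20 + 7 = 87, q_5 = 4*83 + 29 = 361.

0/1, 1/4, 6/25, 7/29, 20/83, 87/361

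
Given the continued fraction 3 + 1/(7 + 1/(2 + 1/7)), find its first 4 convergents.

3/1, 22/7, 47/15, 351/112

Using the convergent recurrence p_i = a_i*p_{i-1} + p_{i-2}, q_i = a_i*q_{i-1} + q_{i-2} with p_{-2}=0, p_{-1}=1, q_{-2}=1, q_{-1}=0:
  i=0: a_0=3, p_0 = 3*1 + 0 = 3, q_0 = 3*0 + 1 = 1.
  i=1: a_1=7, p_1 = 7*3 + 1 = 22, q_1 = 7*1 + 0 = 7.
  i=2: a_2=2, p_2 = 2*22 + 3 = 47, q_2 = 2*7 + 1 = 15.
  i=3: a_3=7, p_3 = 7*47 + 22 = 351, q_3 = 7*15 + 7 = 112.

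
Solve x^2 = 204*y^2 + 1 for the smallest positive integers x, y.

First expand sqrt(204) as a continued fraction. With x_i = (sqrt(204) + m_i)/d_i and (m_0, d_0) = (0, 1): a_0 = floor(sqrt(204)) = 14, since 14^2 = 196 <= 204 < 225 = 15^2.
Iterate m_{i+1} = d_i*a_i - m_i, d_{i+1} = (204 - m_{i+1}^2)/d_i, a_{i+1} = floor((a_0 + m_{i+1})/d_{i+1}):
  m_1 = 1*14 - 0 = 14, d_1 = (204 - 14^2)/1 = 8/1 = 8, a_1 = floor((14 + 14)/8) = 3.
  m_2 = 8*3 - 14 = 10, d_2 = (204 - 10^2)/8 = 104/8 = 13, a_2 = floor((14 + 10)/13) = 1.
  m_3 = 13*1 - 10 = 3, d_3 = (204 - 3^2)/13 = 195/13 = 15, a_3 = floor((14 + 3)/15) = 1.
  m_4 = 15*1 - 3 = 12, d_4 = (204 - 12^2)/15 = 60/15 = 4, a_4 = floor((14 + 12)/4) = 6.
  m_5 = 4*6 - 12 = 12, d_5 = (204 - 12^2)/4 = 60/4 = 15, a_5 = floor((14 + 12)/15) = 1.
  m_6 = 15*1 - 12 = 3, d_6 = (204 - 3^2)/15 = 195/15 = 13, a_6 = floor((14 + 3)/13) = 1.
  m_7 = 13*1 - 3 = 10, d_7 = (204 - 10^2)/13 = 104/13 = 8, a_7 = floor((14 + 10)/8) = 3.
  m_8 = 8*3 - 10 = 14, d_8 = (204 - 14^2)/8 = 8/8 = 1, a_8 = floor((14 + 14)/1) = 28.
  m_9 = 1*28 - 14 = 14, d_9 = (204 - 14^2)/1 = 8/1 = 8: (m_9, d_9) = (m_1, d_1) = (14, 8), so from here the quotients repeat a_1, ..., a_8; the period length is 8.
So sqrt(204) = [14; (3, 1, 1, 6, 1, 1, 3, 28)] with period length k = 8.
k is even, so the fundamental solution of x^2 - 204y^2 = 1 is (p_{k-1}, q_{k-1}) = (p_7, q_7); compute convergents through index 7.
Convergents (p_i = a_i*p_{i-1} + p_{i-2}, q_i = a_i*q_{i-1} + q_{i-2} with p_{-2}=0, p_{-1}=1, q_{-2}=1, q_{-1}=0):
  i=0: a_0=14, p_0 = 14*1 + 0 = 14, q_0 = 14*0 + 1 = 1.
  i=1: a_1=3, p_1 = 3*14 + 1 = 43, q_1 = 3*1 + 0 = 3.
  i=2: a_2=1, p_2 = 1*43 + 14 = 57, q_2 = 1*3 + 1 = 4.
  i=3: a_3=1, p_3 = 1*57 + 43 = 100, q_3 = 1*4 + 3 = 7.
  i=4: a_4=6, p_4 = 6*100 + 57 = 657, q_4 = 6*7 + 4 = 46.
  i=5: a_5=1, p_5 = 1*657 + 100 = 757, q_5 = 1*46 + 7 = 53.
  i=6: a_6=1, p_6 = 1*757 + 657 = 1414, q_6 = 1*53 + 46 = 99.
  i=7: a_7=3, p_7 = 3*1414 + 757 = 4999, q_7 = 3*99 + 53 = 350.
Check: 4999^2 - 204*350^2 = 24990001 - 24990000 = 1, so (x, y) = (4999, 350) solves the equation, and by the theorem it is the least positive solution.

(x, y) = (4999, 350)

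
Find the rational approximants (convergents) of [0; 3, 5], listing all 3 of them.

0/1, 1/3, 5/16

Using the convergent recurrence p_i = a_i*p_{i-1} + p_{i-2}, q_i = a_i*q_{i-1} + q_{i-2} with p_{-2}=0, p_{-1}=1, q_{-2}=1, q_{-1}=0:
  i=0: a_0=0, p_0 = 0*1 + 0 = 0, q_0 = 0*0 + 1 = 1.
  i=1: a_1=3, p_1 = 3*0 + 1 = 1, q_1 = 3*1 + 0 = 3.
  i=2: a_2=5, p_2 = 5*1 + 0 = 5, q_2 = 5*3 + 1 = 16.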